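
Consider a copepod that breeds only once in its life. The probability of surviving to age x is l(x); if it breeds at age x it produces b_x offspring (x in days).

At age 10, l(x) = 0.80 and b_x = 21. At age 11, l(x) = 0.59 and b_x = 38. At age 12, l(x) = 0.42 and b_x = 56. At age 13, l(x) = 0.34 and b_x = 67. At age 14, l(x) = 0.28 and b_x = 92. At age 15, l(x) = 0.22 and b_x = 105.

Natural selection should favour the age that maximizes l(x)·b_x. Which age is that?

14

Expected offspring if breeding at age x = l(x) × b_x:
  age 10: 0.80 × 21 = 16.800
  age 11: 0.59 × 38 = 22.420
  age 12: 0.42 × 56 = 23.520
  age 13: 0.34 × 67 = 22.780
  age 14: 0.28 × 92 = 25.760
  age 15: 0.22 × 105 = 23.100
Maximum at age 14 (25.760).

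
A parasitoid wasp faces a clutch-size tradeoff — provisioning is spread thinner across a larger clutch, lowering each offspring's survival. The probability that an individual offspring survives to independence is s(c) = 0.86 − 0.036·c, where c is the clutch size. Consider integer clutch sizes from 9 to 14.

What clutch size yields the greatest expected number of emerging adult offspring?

12

Expected emerging adult offspring = c × s(c):
  c=9: 9 × 0.536 = 4.824
  c=10: 10 × 0.500 = 5.000
  c=11: 11 × 0.464 = 5.104
  c=12: 12 × 0.428 = 5.136
  c=13: 13 × 0.392 = 5.096
  c=14: 14 × 0.356 = 4.984
Maximum at c = 12 (5.136 emerging adult offspring).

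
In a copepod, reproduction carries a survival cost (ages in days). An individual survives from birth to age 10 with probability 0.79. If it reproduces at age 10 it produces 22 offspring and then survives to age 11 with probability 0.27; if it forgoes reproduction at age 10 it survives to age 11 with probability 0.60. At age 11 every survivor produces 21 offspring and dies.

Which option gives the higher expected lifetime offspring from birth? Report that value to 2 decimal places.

21.86

breed at age 10: R₀ = 0.79 × (22 + 0.27 × 21) = 0.79 × 27.6700 = 21.8593
delay to age 11: R₀ = 0.79 × (0.60 × 21) = 0.79 × 12.6000 = 9.9540
Higher: breed at age 10 (21.8593).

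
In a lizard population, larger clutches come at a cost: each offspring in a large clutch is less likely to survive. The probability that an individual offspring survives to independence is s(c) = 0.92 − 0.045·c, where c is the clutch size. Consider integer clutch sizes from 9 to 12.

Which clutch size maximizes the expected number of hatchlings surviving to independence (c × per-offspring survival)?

Expected hatchlings surviving to independence = c × s(c):
  c=9: 9 × 0.515 = 4.635
  c=10: 10 × 0.470 = 4.700
  c=11: 11 × 0.425 = 4.675
  c=12: 12 × 0.380 = 4.560
Maximum at c = 10 (4.700 hatchlings surviving to independence).

10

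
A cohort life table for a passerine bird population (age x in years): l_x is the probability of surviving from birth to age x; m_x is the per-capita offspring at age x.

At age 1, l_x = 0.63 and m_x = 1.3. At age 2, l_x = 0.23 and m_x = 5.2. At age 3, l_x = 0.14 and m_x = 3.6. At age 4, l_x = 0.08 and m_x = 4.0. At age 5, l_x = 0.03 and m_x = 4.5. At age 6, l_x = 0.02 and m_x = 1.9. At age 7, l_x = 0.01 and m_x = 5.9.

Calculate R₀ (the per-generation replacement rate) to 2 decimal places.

R₀ = Σ l_x m_x:
  age 1: 0.63 × 1.3 = 0.8190
  age 2: 0.23 × 5.2 = 1.1960
  age 3: 0.14 × 3.6 = 0.5040
  age 4: 0.08 × 4.0 = 0.3200
  age 5: 0.03 × 4.5 = 0.1350
  age 6: 0.02 × 1.9 = 0.0380
  age 7: 0.01 × 5.9 = 0.0590
R₀ = 0.8190 + 1.1960 + 0.5040 + 0.3200 + 0.1350 + 0.0380 + 0.0590 = 3.0710

3.07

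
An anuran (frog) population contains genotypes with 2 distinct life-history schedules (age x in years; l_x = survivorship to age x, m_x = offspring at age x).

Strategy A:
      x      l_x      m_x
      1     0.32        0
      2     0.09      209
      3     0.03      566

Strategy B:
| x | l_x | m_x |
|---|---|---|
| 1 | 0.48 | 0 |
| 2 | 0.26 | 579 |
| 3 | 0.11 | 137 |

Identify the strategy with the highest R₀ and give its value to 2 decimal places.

165.61

Strategy A: R₀ = 0.32×0 + 0.09×209 + 0.03×566 = 35.7900
Strategy B: R₀ = 0.48×0 + 0.26×579 + 0.11×137 = 165.6100
Highest R₀: strategy B with 165.6100.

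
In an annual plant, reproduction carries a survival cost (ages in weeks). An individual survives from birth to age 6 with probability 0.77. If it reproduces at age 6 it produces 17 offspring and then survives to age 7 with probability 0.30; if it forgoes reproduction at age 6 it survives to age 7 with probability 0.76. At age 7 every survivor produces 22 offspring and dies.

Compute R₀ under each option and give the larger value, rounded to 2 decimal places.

18.17

breed at age 6: R₀ = 0.77 × (17 + 0.30 × 22) = 0.77 × 23.6000 = 18.1720
delay to age 7: R₀ = 0.77 × (0.76 × 22) = 0.77 × 16.7200 = 12.8744
Higher: breed at age 6 (18.1720).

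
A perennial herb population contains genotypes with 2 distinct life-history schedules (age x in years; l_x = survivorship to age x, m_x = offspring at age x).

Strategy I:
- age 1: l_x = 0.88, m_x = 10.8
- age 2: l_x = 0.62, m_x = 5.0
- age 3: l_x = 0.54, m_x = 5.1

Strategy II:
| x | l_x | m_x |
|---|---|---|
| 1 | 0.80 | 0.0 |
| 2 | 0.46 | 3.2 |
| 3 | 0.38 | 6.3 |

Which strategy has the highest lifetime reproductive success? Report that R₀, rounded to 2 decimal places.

Strategy I: R₀ = 0.88×10.8 + 0.62×5.0 + 0.54×5.1 = 15.3580
Strategy II: R₀ = 0.80×0.0 + 0.46×3.2 + 0.38×6.3 = 3.8660
Highest R₀: strategy I with 15.3580.

15.36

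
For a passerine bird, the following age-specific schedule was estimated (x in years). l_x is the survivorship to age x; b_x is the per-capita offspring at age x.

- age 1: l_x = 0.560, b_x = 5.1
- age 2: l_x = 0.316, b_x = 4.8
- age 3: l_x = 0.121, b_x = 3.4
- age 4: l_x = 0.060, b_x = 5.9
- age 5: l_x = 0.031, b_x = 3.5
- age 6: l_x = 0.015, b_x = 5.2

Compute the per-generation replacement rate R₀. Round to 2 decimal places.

R₀ = Σ l_x b_x:
  age 1: 0.560 × 5.1 = 2.8560
  age 2: 0.316 × 4.8 = 1.5168
  age 3: 0.121 × 3.4 = 0.4114
  age 4: 0.060 × 5.9 = 0.3540
  age 5: 0.031 × 3.5 = 0.1085
  age 6: 0.015 × 5.2 = 0.0780
R₀ = 2.8560 + 1.5168 + 0.4114 + 0.3540 + 0.1085 + 0.0780 = 5.3247

5.32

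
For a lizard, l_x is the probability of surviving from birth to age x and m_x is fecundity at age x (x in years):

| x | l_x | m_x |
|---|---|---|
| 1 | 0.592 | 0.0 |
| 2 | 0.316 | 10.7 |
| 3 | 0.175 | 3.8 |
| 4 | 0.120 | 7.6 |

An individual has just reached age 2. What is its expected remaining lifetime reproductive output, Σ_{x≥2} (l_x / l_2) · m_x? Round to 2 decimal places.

15.69

l_2 = 0.316. Conditional survival from age 2 to x is l_x / l_2.
  x=2: (0.316/0.316) × 10.7 = 10.7000
  x=3: (0.175/0.316) × 3.8 = 2.1044
  x=4: (0.120/0.316) × 7.6 = 2.8861
Sum = 10.7000 + 2.1044 + 2.8861 = 15.6905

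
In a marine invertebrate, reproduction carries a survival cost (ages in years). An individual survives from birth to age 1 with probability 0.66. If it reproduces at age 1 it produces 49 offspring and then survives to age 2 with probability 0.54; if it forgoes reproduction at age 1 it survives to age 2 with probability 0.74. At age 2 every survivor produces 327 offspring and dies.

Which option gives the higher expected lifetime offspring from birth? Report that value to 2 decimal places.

159.71

breed at age 1: R₀ = 0.66 × (49 + 0.54 × 327) = 0.66 × 225.5800 = 148.8828
delay to age 2: R₀ = 0.66 × (0.74 × 327) = 0.66 × 241.9800 = 159.7068
Higher: delay to age 2 (159.7068).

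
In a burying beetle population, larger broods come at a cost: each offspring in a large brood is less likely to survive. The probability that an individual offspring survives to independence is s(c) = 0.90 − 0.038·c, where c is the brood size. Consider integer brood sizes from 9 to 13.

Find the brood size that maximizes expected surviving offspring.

Expected surviving offspring = c × s(c):
  c=9: 9 × 0.558 = 5.022
  c=10: 10 × 0.520 = 5.200
  c=11: 11 × 0.482 = 5.302
  c=12: 12 × 0.444 = 5.328
  c=13: 13 × 0.406 = 5.278
Maximum at c = 12 (5.328 surviving offspring).

12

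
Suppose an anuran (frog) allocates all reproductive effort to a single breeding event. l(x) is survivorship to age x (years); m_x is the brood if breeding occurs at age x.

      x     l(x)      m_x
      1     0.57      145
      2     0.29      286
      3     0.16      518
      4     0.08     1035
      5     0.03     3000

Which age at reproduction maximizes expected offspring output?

5

Expected offspring if breeding at age x = l(x) × m_x:
  age 1: 0.57 × 145 = 82.650
  age 2: 0.29 × 286 = 82.940
  age 3: 0.16 × 518 = 82.880
  age 4: 0.08 × 1035 = 82.800
  age 5: 0.03 × 3000 = 90.000
Maximum at age 5 (90.000).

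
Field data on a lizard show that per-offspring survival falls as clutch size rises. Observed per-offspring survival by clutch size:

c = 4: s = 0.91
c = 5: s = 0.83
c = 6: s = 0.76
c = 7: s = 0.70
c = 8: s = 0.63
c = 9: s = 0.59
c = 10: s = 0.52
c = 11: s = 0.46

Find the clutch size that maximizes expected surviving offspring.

9

Expected surviving offspring = c × s(c):
  c=4: 4 × 0.91 = 3.640
  c=5: 5 × 0.83 = 4.150
  c=6: 6 × 0.76 = 4.560
  c=7: 7 × 0.70 = 4.900
  c=8: 8 × 0.63 = 5.040
  c=9: 9 × 0.59 = 5.310
  c=10: 10 × 0.52 = 5.200
  c=11: 11 × 0.46 = 5.060
Maximum at c = 9 (5.310 surviving offspring).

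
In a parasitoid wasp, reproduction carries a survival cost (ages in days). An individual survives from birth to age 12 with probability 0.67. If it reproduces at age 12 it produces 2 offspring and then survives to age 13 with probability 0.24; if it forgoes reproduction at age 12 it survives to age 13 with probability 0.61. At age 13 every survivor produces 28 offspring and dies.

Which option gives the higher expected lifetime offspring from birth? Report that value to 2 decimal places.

breed at age 12: R₀ = 0.67 × (2 + 0.24 × 28) = 0.67 × 8.7200 = 5.8424
delay to age 13: R₀ = 0.67 × (0.61 × 28) = 0.67 × 17.0800 = 11.4436
Higher: delay to age 13 (11.4436).

11.44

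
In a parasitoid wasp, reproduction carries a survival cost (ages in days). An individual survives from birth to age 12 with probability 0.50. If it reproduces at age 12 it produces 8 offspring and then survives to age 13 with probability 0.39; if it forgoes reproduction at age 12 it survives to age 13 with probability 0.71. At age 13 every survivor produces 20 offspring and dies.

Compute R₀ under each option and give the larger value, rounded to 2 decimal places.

breed at age 12: R₀ = 0.50 × (8 + 0.39 × 20) = 0.50 × 15.8000 = 7.9000
delay to age 13: R₀ = 0.50 × (0.71 × 20) = 0.50 × 14.2000 = 7.1000
Higher: breed at age 12 (7.9000).

7.90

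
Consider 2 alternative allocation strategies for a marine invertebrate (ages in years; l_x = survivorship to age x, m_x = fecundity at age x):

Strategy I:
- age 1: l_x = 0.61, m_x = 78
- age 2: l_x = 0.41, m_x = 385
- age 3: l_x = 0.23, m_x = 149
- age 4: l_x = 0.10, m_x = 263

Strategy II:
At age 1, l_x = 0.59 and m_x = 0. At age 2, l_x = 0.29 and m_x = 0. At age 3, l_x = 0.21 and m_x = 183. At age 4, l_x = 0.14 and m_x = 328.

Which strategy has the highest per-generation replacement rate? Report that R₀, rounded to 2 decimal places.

Strategy I: R₀ = 0.61×78 + 0.41×385 + 0.23×149 + 0.10×263 = 266.0000
Strategy II: R₀ = 0.59×0 + 0.29×0 + 0.21×183 + 0.14×328 = 84.3500
Highest R₀: strategy I with 266.0000.

266.00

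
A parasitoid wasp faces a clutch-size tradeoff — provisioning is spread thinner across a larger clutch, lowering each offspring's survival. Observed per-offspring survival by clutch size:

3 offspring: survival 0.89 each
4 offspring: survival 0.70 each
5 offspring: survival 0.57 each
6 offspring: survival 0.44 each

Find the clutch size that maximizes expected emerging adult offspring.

Expected emerging adult offspring = c × s(c):
  c=3: 3 × 0.89 = 2.670
  c=4: 4 × 0.70 = 2.800
  c=5: 5 × 0.57 = 2.850
  c=6: 6 × 0.44 = 2.640
Maximum at c = 5 (2.850 emerging adult offspring).

5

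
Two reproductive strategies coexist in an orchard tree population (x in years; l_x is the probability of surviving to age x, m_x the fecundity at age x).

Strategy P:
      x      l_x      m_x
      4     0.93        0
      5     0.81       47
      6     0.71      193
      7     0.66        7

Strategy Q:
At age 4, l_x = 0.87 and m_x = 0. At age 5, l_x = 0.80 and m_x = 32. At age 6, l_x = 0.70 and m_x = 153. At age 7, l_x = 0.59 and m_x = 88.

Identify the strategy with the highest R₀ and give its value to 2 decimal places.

184.62

Strategy P: R₀ = 0.93×0 + 0.81×47 + 0.71×193 + 0.66×7 = 179.7200
Strategy Q: R₀ = 0.87×0 + 0.80×32 + 0.70×153 + 0.59×88 = 184.6200
Highest R₀: strategy Q with 184.6200.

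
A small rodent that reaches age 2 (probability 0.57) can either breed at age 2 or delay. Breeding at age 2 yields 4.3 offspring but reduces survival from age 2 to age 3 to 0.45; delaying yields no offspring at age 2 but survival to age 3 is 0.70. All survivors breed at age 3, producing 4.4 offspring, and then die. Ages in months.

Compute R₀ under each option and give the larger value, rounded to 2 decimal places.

3.58

breed at age 2: R₀ = 0.57 × (4.3 + 0.45 × 4.4) = 0.57 × 6.2800 = 3.5796
delay to age 3: R₀ = 0.57 × (0.70 × 4.4) = 0.57 × 3.0800 = 1.7556
Higher: breed at age 2 (3.5796).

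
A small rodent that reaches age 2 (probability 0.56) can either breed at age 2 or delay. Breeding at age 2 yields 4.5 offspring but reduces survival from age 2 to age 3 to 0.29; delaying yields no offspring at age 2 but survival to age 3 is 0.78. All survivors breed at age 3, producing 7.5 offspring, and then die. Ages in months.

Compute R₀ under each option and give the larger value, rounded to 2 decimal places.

breed at age 2: R₀ = 0.56 × (4.5 + 0.29 × 7.5) = 0.56 × 6.6750 = 3.7380
delay to age 3: R₀ = 0.56 × (0.78 × 7.5) = 0.56 × 5.8500 = 3.2760
Higher: breed at age 2 (3.7380).

3.74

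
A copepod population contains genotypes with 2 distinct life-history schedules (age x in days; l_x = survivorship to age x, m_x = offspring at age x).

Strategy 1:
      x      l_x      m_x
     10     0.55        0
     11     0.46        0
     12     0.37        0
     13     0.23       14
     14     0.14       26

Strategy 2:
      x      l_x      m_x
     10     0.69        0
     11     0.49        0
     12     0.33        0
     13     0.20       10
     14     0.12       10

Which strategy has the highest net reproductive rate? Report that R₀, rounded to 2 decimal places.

6.86

Strategy 1: R₀ = 0.55×0 + 0.46×0 + 0.37×0 + 0.23×14 + 0.14×26 = 6.8600
Strategy 2: R₀ = 0.69×0 + 0.49×0 + 0.33×0 + 0.20×10 + 0.12×10 = 3.2000
Highest R₀: strategy 1 with 6.8600.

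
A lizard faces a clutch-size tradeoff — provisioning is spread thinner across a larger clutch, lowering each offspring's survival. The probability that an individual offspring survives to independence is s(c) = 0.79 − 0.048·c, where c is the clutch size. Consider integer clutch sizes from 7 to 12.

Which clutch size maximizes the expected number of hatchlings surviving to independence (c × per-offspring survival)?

Expected hatchlings surviving to independence = c × s(c):
  c=7: 7 × 0.454 = 3.178
  c=8: 8 × 0.406 = 3.248
  c=9: 9 × 0.358 = 3.222
  c=10: 10 × 0.310 = 3.100
  c=11: 11 × 0.262 = 2.882
  c=12: 12 × 0.214 = 2.568
Maximum at c = 8 (3.248 hatchlings surviving to independence).

8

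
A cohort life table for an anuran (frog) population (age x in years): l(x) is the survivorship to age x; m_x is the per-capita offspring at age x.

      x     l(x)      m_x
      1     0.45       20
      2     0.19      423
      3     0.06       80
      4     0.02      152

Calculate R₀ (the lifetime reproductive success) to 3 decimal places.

97.210

R₀ = Σ l(x) m_x:
  age 1: 0.45 × 20 = 9.0000
  age 2: 0.19 × 423 = 80.3700
  age 3: 0.06 × 80 = 4.8000
  age 4: 0.02 × 152 = 3.0400
R₀ = 9.0000 + 80.3700 + 4.8000 + 3.0400 = 97.2100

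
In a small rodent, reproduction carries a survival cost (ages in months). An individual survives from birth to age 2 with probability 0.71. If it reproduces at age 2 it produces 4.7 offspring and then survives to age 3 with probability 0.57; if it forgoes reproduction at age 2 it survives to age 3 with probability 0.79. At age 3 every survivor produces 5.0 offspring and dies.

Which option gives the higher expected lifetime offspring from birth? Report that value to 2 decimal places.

breed at age 2: R₀ = 0.71 × (4.7 + 0.57 × 5.0) = 0.71 × 7.5500 = 5.3605
delay to age 3: R₀ = 0.71 × (0.79 × 5.0) = 0.71 × 3.9500 = 2.8045
Higher: breed at age 2 (5.3605).

5.36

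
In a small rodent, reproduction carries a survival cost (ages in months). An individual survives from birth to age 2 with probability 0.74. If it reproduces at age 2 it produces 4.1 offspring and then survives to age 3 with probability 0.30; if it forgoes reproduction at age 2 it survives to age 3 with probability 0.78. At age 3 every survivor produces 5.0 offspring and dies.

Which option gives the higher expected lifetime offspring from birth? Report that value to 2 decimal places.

4.14

breed at age 2: R₀ = 0.74 × (4.1 + 0.30 × 5.0) = 0.74 × 5.6000 = 4.1440
delay to age 3: R₀ = 0.74 × (0.78 × 5.0) = 0.74 × 3.9000 = 2.8860
Higher: breed at age 2 (4.1440).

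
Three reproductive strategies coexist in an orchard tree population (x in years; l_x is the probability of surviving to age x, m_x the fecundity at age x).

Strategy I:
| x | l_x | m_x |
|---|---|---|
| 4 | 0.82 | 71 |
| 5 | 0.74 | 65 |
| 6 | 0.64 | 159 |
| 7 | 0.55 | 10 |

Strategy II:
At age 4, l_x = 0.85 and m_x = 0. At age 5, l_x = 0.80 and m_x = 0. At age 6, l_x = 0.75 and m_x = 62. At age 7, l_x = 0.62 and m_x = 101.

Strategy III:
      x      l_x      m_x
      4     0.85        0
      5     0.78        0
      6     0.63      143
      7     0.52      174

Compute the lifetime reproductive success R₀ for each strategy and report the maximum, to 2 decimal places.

Strategy I: R₀ = 0.82×71 + 0.74×65 + 0.64×159 + 0.55×10 = 213.5800
Strategy II: R₀ = 0.85×0 + 0.80×0 + 0.75×62 + 0.62×101 = 109.1200
Strategy III: R₀ = 0.85×0 + 0.78×0 + 0.63×143 + 0.52×174 = 180.5700
Highest R₀: strategy I with 213.5800.

213.58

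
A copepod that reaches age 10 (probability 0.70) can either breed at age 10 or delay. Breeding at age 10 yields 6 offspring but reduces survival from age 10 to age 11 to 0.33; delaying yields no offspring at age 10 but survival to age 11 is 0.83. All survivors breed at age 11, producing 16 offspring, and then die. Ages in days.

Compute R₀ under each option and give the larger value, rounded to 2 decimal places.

breed at age 10: R₀ = 0.70 × (6 + 0.33 × 16) = 0.70 × 11.2800 = 7.8960
delay to age 11: R₀ = 0.70 × (0.83 × 16) = 0.70 × 13.2800 = 9.2960
Higher: delay to age 11 (9.2960).

9.30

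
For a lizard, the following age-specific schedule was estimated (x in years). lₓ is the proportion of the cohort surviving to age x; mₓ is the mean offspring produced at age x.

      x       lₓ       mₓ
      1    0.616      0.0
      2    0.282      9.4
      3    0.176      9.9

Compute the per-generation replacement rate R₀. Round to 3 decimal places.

4.393

R₀ = Σ lₓ mₓ:
  age 1: 0.616 × 0.0 = 0.0000
  age 2: 0.282 × 9.4 = 2.6508
  age 3: 0.176 × 9.9 = 1.7424
R₀ = 0.0000 + 2.6508 + 1.7424 = 4.3932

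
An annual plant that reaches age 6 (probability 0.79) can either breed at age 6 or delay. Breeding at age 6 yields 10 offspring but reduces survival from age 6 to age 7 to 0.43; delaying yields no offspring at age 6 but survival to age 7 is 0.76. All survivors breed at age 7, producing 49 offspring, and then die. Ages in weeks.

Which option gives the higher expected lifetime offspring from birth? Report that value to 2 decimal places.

29.42

breed at age 6: R₀ = 0.79 × (10 + 0.43 × 49) = 0.79 × 31.0700 = 24.5453
delay to age 7: R₀ = 0.79 × (0.76 × 49) = 0.79 × 37.2400 = 29.4196
Higher: delay to age 7 (29.4196).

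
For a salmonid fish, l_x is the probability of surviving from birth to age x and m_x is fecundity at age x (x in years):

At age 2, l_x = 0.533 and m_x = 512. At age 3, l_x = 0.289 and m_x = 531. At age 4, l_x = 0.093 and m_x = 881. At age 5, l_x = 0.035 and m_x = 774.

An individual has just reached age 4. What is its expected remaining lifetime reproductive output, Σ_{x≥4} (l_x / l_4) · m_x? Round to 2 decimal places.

1172.29

l_4 = 0.093. Conditional survival from age 4 to x is l_x / l_4.
  x=4: (0.093/0.093) × 881 = 881.0000
  x=5: (0.035/0.093) × 774 = 291.2903
Sum = 881.0000 + 291.2903 = 1172.2903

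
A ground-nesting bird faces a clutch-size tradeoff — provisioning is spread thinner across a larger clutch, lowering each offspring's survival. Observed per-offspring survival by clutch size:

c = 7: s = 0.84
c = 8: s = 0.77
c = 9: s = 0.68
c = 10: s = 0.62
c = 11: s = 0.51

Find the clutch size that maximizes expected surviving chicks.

10

Expected surviving chicks = c × s(c):
  c=7: 7 × 0.84 = 5.880
  c=8: 8 × 0.77 = 6.160
  c=9: 9 × 0.68 = 6.120
  c=10: 10 × 0.62 = 6.200
  c=11: 11 × 0.51 = 5.610
Maximum at c = 10 (6.200 surviving chicks).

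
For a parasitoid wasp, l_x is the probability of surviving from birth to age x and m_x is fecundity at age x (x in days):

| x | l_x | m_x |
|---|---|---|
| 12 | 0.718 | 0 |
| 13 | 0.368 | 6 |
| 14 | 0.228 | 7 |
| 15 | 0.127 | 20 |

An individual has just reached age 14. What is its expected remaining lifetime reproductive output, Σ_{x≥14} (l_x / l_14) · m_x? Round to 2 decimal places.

l_14 = 0.228. Conditional survival from age 14 to x is l_x / l_14.
  x=14: (0.228/0.228) × 7 = 7.0000
  x=15: (0.127/0.228) × 20 = 11.1404
Sum = 7.0000 + 11.1404 = 18.1404

18.14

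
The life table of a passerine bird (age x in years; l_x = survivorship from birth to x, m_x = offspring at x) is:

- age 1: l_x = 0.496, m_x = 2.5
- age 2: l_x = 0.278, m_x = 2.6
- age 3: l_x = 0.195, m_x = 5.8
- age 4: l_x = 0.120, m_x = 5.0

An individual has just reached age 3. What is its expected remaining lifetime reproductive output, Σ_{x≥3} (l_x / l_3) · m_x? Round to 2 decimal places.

l_3 = 0.195. Conditional survival from age 3 to x is l_x / l_3.
  x=3: (0.195/0.195) × 5.8 = 5.8000
  x=4: (0.120/0.195) × 5.0 = 3.0769
Sum = 5.8000 + 3.0769 = 8.8769

8.88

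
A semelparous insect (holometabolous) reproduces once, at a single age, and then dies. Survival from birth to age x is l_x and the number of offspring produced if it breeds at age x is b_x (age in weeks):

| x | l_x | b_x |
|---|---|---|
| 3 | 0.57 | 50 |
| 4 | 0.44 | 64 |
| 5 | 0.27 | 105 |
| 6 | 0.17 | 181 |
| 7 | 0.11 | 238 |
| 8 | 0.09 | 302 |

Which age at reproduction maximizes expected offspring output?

Expected offspring if breeding at age x = l_x × b_x:
  age 3: 0.57 × 50 = 28.500
  age 4: 0.44 × 64 = 28.160
  age 5: 0.27 × 105 = 28.350
  age 6: 0.17 × 181 = 30.770
  age 7: 0.11 × 238 = 26.180
  age 8: 0.09 × 302 = 27.180
Maximum at age 6 (30.770).

6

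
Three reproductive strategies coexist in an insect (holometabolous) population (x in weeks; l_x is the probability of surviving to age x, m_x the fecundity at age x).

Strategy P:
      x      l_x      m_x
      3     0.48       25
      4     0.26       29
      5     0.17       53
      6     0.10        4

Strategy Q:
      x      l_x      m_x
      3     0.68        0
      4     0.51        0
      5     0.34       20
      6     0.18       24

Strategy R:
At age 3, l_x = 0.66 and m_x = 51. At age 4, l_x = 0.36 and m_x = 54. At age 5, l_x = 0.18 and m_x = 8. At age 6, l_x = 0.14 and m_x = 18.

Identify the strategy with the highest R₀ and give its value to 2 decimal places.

Strategy P: R₀ = 0.48×25 + 0.26×29 + 0.17×53 + 0.10×4 = 28.9500
Strategy Q: R₀ = 0.68×0 + 0.51×0 + 0.34×20 + 0.18×24 = 11.1200
Strategy R: R₀ = 0.66×51 + 0.36×54 + 0.18×8 + 0.14×18 = 57.0600
Highest R₀: strategy R with 57.0600.

57.06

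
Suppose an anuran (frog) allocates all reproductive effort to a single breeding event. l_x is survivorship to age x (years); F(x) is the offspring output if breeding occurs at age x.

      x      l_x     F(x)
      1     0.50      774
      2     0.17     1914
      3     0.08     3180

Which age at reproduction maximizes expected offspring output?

1

Expected offspring if breeding at age x = l_x × F(x):
  age 1: 0.50 × 774 = 387.000
  age 2: 0.17 × 1914 = 325.380
  age 3: 0.08 × 3180 = 254.400
Maximum at age 1 (387.000).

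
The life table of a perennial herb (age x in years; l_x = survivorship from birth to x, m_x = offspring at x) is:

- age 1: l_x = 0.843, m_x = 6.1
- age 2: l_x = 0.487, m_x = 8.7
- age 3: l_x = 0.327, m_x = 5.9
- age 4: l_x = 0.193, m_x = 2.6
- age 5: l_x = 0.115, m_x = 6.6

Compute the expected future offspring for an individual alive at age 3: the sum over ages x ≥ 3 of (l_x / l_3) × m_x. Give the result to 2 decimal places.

l_3 = 0.327. Conditional survival from age 3 to x is l_x / l_3.
  x=3: (0.327/0.327) × 5.9 = 5.9000
  x=4: (0.193/0.327) × 2.6 = 1.5346
  x=5: (0.115/0.327) × 6.6 = 2.3211
Sum = 5.9000 + 1.5346 + 2.3211 = 9.7557

9.76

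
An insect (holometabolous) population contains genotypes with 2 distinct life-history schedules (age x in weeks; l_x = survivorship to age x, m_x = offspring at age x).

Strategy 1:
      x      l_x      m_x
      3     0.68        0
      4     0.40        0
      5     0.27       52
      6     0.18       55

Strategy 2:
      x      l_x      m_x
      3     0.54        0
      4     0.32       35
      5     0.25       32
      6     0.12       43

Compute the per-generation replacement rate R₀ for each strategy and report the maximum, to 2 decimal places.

Strategy 1: R₀ = 0.68×0 + 0.40×0 + 0.27×52 + 0.18×55 = 23.9400
Strategy 2: R₀ = 0.54×0 + 0.32×35 + 0.25×32 + 0.12×43 = 24.3600
Highest R₀: strategy 2 with 24.3600.

24.36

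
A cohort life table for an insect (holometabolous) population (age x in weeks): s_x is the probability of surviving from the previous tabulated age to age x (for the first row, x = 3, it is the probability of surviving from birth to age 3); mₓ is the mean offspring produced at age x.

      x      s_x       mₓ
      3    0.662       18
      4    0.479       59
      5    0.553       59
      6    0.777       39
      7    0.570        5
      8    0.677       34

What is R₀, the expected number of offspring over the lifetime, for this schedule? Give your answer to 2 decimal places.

48.46

Survivorship from birth: l_x = s_3·s_4·…·s_x.
  l_3 = 0.66200
  l_4 = 0.31710
  l_5 = 0.17536
  l_6 = 0.13625
  l_7 = 0.07766
  l_8 = 0.05258
R₀ = Σ l_x mₓ:
  age 3: 0.66200 × 18 = 11.9160
  age 4: 0.31710 × 59 = 18.7089
  age 5: 0.17536 × 59 = 10.3462
  age 6: 0.13625 × 39 = 5.3138
  age 7: 0.07766 × 5 = 0.3883
  age 8: 0.05258 × 34 = 1.7877
R₀ = 11.9160 + 18.7089 + 10.3462 + 5.3138 + 0.3883 + 1.7877 = 48.4609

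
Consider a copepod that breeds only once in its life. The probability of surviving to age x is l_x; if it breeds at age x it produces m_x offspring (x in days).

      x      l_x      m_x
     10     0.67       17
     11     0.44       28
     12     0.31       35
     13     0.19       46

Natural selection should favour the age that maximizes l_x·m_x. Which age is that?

Expected offspring if breeding at age x = l_x × m_x:
  age 10: 0.67 × 17 = 11.390
  age 11: 0.44 × 28 = 12.320
  age 12: 0.31 × 35 = 10.850
  age 13: 0.19 × 46 = 8.740
Maximum at age 11 (12.320).

11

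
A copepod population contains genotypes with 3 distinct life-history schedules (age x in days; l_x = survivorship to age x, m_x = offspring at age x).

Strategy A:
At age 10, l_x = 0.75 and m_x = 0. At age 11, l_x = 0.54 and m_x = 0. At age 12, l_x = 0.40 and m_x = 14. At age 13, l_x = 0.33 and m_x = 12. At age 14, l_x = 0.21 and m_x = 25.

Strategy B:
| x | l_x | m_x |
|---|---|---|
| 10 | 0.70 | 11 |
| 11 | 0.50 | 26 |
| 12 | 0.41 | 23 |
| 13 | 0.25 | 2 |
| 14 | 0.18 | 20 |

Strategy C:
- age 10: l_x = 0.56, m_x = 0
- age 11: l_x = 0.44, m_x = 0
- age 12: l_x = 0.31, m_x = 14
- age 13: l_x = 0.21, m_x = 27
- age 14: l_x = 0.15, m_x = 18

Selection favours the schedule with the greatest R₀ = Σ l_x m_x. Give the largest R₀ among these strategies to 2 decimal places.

Strategy A: R₀ = 0.75×0 + 0.54×0 + 0.40×14 + 0.33×12 + 0.21×25 = 14.8100
Strategy B: R₀ = 0.70×11 + 0.50×26 + 0.41×23 + 0.25×2 + 0.18×20 = 34.2300
Strategy C: R₀ = 0.56×0 + 0.44×0 + 0.31×14 + 0.21×27 + 0.15×18 = 12.7100
Highest R₀: strategy B with 34.2300.

34.23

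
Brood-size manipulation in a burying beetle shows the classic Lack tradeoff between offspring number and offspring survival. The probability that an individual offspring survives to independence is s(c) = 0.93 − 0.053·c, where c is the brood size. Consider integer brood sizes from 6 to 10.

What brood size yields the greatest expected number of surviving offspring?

Expected surviving offspring = c × s(c):
  c=6: 6 × 0.612 = 3.672
  c=7: 7 × 0.559 = 3.913
  c=8: 8 × 0.506 = 4.048
  c=9: 9 × 0.453 = 4.077
  c=10: 10 × 0.400 = 4.000
Maximum at c = 9 (4.077 surviving offspring).

9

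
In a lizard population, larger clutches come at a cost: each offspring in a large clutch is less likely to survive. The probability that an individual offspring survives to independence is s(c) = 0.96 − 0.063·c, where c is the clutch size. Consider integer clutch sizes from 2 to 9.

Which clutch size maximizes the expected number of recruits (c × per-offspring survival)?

Expected recruits = c × s(c):
  c=2: 2 × 0.834 = 1.668
  c=3: 3 × 0.771 = 2.313
  c=4: 4 × 0.708 = 2.832
  c=5: 5 × 0.645 = 3.225
  c=6: 6 × 0.582 = 3.492
  c=7: 7 × 0.519 = 3.633
  c=8: 8 × 0.456 = 3.648
  c=9: 9 × 0.393 = 3.537
Maximum at c = 8 (3.648 recruits).

8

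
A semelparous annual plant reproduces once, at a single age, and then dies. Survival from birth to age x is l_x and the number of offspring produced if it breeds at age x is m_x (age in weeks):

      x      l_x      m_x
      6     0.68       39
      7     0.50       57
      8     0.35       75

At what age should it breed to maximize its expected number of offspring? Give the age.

Expected offspring if breeding at age x = l_x × m_x:
  age 6: 0.68 × 39 = 26.520
  age 7: 0.50 × 57 = 28.500
  age 8: 0.35 × 75 = 26.250
Maximum at age 7 (28.500).

7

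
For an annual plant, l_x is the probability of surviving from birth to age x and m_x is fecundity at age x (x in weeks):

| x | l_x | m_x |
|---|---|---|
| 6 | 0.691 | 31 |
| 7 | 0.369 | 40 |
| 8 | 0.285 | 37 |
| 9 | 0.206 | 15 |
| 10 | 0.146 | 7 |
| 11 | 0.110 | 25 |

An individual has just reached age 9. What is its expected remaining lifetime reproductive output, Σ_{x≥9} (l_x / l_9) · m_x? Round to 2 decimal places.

l_9 = 0.206. Conditional survival from age 9 to x is l_x / l_9.
  x=9: (0.206/0.206) × 15 = 15.0000
  x=10: (0.146/0.206) × 7 = 4.9612
  x=11: (0.110/0.206) × 25 = 13.3495
Sum = 15.0000 + 4.9612 + 13.3495 = 33.3107

33.31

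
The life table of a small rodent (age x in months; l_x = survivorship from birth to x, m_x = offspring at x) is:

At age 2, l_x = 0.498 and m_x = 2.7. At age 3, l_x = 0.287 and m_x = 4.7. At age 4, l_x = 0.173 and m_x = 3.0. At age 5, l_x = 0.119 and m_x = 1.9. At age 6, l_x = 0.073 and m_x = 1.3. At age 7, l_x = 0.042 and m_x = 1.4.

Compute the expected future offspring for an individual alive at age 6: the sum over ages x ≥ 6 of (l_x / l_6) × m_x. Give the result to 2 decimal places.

2.11

l_6 = 0.073. Conditional survival from age 6 to x is l_x / l_6.
  x=6: (0.073/0.073) × 1.3 = 1.3000
  x=7: (0.042/0.073) × 1.4 = 0.8055
Sum = 1.3000 + 0.8055 = 2.1055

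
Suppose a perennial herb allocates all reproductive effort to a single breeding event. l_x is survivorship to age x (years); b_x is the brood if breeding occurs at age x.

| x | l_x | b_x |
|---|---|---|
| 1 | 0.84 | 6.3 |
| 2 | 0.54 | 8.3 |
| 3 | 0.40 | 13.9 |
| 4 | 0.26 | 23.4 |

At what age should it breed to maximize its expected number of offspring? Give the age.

4

Expected offspring if breeding at age x = l_x × b_x:
  age 1: 0.84 × 6.3 = 5.292
  age 2: 0.54 × 8.3 = 4.482
  age 3: 0.40 × 13.9 = 5.560
  age 4: 0.26 × 23.4 = 6.084
Maximum at age 4 (6.084).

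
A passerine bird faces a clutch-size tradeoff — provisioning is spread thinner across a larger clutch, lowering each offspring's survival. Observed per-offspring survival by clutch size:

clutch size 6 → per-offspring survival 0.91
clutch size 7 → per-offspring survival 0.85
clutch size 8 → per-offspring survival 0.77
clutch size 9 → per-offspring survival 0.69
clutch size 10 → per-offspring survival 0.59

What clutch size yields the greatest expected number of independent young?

Expected independent young = c × s(c):
  c=6: 6 × 0.91 = 5.460
  c=7: 7 × 0.85 = 5.950
  c=8: 8 × 0.77 = 6.160
  c=9: 9 × 0.69 = 6.210
  c=10: 10 × 0.59 = 5.900
Maximum at c = 9 (6.210 independent young).

9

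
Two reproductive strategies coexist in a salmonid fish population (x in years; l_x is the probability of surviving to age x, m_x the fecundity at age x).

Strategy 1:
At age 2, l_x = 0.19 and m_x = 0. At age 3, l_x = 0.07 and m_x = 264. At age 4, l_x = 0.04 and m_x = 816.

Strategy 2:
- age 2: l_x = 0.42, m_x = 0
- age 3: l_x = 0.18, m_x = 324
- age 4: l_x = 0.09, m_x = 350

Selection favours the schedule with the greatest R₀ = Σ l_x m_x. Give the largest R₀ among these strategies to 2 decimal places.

Strategy 1: R₀ = 0.19×0 + 0.07×264 + 0.04×816 = 51.1200
Strategy 2: R₀ = 0.42×0 + 0.18×324 + 0.09×350 = 89.8200
Highest R₀: strategy 2 with 89.8200.

89.82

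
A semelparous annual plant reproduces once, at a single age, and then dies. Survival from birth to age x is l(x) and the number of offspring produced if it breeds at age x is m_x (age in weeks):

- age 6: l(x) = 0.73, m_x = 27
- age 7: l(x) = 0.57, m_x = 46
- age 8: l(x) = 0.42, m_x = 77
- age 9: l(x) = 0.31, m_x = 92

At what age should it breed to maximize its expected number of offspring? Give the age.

8

Expected offspring if breeding at age x = l(x) × m_x:
  age 6: 0.73 × 27 = 19.710
  age 7: 0.57 × 46 = 26.220
  age 8: 0.42 × 77 = 32.340
  age 9: 0.31 × 92 = 28.520
Maximum at age 8 (32.340).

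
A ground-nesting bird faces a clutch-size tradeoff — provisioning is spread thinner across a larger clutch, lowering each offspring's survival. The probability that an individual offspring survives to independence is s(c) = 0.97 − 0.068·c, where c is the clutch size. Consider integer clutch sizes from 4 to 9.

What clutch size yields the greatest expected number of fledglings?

Expected fledglings = c × s(c):
  c=4: 4 × 0.698 = 2.792
  c=5: 5 × 0.630 = 3.150
  c=6: 6 × 0.562 = 3.372
  c=7: 7 × 0.494 = 3.458
  c=8: 8 × 0.426 = 3.408
  c=9: 9 × 0.358 = 3.222
Maximum at c = 7 (3.458 fledglings).

7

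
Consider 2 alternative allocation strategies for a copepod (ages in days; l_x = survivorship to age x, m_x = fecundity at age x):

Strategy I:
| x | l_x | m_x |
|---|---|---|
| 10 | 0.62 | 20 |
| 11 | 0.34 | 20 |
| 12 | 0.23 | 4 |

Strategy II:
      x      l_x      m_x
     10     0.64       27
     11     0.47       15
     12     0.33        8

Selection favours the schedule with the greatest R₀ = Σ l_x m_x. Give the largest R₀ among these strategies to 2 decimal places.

26.97

Strategy I: R₀ = 0.62×20 + 0.34×20 + 0.23×4 = 20.1200
Strategy II: R₀ = 0.64×27 + 0.47×15 + 0.33×8 = 26.9700
Highest R₀: strategy II with 26.9700.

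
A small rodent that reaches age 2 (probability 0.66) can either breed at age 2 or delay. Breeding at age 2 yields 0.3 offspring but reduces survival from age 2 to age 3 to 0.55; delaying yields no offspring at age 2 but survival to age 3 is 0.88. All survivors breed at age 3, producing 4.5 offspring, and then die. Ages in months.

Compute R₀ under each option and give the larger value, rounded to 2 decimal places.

2.61

breed at age 2: R₀ = 0.66 × (0.3 + 0.55 × 4.5) = 0.66 × 2.7750 = 1.8315
delay to age 3: R₀ = 0.66 × (0.88 × 4.5) = 0.66 × 3.9600 = 2.6136
Higher: delay to age 3 (2.6136).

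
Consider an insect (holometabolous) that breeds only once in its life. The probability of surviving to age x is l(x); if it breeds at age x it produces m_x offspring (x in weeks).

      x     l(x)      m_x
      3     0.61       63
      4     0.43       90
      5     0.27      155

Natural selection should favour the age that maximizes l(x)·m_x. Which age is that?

Expected offspring if breeding at age x = l(x) × m_x:
  age 3: 0.61 × 63 = 38.430
  age 4: 0.43 × 90 = 38.700
  age 5: 0.27 × 155 = 41.850
Maximum at age 5 (41.850).

5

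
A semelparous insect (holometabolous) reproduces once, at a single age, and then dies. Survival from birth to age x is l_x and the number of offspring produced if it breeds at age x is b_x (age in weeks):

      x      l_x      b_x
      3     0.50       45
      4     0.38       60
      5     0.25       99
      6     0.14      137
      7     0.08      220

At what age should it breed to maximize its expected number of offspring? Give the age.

Expected offspring if breeding at age x = l_x × b_x:
  age 3: 0.50 × 45 = 22.500
  age 4: 0.38 × 60 = 22.800
  age 5: 0.25 × 99 = 24.750
  age 6: 0.14 × 137 = 19.180
  age 7: 0.08 × 220 = 17.600
Maximum at age 5 (24.750).

5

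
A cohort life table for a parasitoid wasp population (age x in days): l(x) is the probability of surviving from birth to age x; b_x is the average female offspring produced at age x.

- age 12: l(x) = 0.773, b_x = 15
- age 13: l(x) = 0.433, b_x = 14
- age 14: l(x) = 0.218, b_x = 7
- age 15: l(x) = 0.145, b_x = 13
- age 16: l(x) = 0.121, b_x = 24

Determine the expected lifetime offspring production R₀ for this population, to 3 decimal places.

R₀ = Σ l(x) b_x:
  age 12: 0.773 × 15 = 11.5950
  age 13: 0.433 × 14 = 6.0620
  age 14: 0.218 × 7 = 1.5260
  age 15: 0.145 × 13 = 1.8850
  age 16: 0.121 × 24 = 2.9040
R₀ = 11.5950 + 6.0620 + 1.5260 + 1.8850 + 2.9040 = 23.9720

23.972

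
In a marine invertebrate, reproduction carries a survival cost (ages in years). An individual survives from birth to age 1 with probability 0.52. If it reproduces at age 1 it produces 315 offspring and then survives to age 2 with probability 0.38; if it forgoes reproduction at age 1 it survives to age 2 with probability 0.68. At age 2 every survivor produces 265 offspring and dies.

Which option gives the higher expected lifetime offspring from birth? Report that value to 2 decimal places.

breed at age 1: R₀ = 0.52 × (315 + 0.38 × 265) = 0.52 × 415.7000 = 216.1640
delay to age 2: R₀ = 0.52 × (0.68 × 265) = 0.52 × 180.2000 = 93.7040
Higher: breed at age 1 (216.1640).

216.16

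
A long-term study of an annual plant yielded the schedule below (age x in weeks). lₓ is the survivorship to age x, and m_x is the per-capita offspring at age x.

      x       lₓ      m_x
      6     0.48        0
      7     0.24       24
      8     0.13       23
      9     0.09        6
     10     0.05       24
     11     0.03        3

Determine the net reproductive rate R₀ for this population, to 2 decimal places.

10.58

R₀ = Σ lₓ m_x:
  age 6: 0.48 × 0 = 0.0000
  age 7: 0.24 × 24 = 5.7600
  age 8: 0.13 × 23 = 2.9900
  age 9: 0.09 × 6 = 0.5400
  age 10: 0.05 × 24 = 1.2000
  age 11: 0.03 × 3 = 0.0900
R₀ = 0.0000 + 5.7600 + 2.9900 + 0.5400 + 1.2000 + 0.0900 = 10.5800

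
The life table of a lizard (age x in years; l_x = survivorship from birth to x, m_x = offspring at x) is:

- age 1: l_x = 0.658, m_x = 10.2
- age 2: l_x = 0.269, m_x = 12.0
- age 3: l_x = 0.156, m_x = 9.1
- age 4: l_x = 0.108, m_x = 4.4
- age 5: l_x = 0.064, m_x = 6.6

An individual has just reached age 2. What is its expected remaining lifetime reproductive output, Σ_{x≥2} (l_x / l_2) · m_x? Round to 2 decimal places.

20.61

l_2 = 0.269. Conditional survival from age 2 to x is l_x / l_2.
  x=2: (0.269/0.269) × 12.0 = 12.0000
  x=3: (0.156/0.269) × 9.1 = 5.2773
  x=4: (0.108/0.269) × 4.4 = 1.7665
  x=5: (0.064/0.269) × 6.6 = 1.5703
Sum = 12.0000 + 5.2773 + 1.7665 + 1.5703 = 20.6141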